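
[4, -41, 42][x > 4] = [42]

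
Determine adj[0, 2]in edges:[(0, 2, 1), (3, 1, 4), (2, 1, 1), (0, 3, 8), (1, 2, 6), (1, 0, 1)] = 1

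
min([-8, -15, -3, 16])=-15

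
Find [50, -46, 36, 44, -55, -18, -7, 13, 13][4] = -55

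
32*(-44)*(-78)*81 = 8895744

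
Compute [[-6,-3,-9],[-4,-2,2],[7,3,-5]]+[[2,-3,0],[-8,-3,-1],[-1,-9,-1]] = [[-4, -6, -9], [-12, -5, 1], [6, -6, -6]]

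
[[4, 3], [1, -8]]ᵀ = [[4, 1], [3, -8]]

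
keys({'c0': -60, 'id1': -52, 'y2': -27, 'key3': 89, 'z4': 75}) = ['c0', 'id1', 'y2', 'key3', 'z4']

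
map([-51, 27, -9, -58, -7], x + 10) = [-41, 37, 1, -48, 3]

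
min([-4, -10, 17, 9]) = -10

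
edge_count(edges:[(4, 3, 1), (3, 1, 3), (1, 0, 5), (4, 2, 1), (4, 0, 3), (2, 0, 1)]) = 6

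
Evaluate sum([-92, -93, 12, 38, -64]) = (-92) + (-93) + 12 + 38 + (-64)
= -199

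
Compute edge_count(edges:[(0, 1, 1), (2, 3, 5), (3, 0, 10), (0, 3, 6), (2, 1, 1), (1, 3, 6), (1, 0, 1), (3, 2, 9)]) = 8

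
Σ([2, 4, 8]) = 14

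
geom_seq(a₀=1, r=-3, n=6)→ [1, -3, 9, -27, 81, -243]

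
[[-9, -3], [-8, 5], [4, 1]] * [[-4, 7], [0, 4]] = C[0][0] = (-9)*(-4) + (-3)*(0) = 36
C[0][1] = (-9)*(7) + (-3)*(4) = -75
C[1][0] = (-8)*(-4) + (5)*(0) = 32
C[1][1] = (-8)*(7) + (5)*(4) = -36
C[2][0] = (4)*(-4) + (1)*(0) = -16
C[2][1] = (4)*(7) + (1)*(4) = 32
= [[36, -75], [32, -36], [-16, 32]]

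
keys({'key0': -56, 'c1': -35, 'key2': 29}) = ['key0', 'c1', 'key2']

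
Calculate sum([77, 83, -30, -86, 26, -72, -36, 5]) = 77 + 83 + (-30) + (-86) + 26 + (-72) + (-36) + 5
= -33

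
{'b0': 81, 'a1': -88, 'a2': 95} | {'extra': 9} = {'b0': 81, 'a1': -88, 'a2': 95, 'extra': 9}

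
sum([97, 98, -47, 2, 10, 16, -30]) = 146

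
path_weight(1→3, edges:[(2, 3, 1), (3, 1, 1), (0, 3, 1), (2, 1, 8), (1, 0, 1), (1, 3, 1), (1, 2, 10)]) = w(1→3)=1
= 1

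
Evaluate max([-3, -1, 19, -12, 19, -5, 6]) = 19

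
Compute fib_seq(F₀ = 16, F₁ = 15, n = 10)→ [16, 15, 31, 46, 77, 123, 200, 323, 523, 846]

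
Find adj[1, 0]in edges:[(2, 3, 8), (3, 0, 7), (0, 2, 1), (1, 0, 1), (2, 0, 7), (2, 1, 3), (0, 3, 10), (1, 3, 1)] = 1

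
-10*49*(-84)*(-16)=-658560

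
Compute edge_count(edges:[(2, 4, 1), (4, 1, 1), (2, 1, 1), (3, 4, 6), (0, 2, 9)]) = 5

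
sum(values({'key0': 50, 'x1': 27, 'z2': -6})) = 71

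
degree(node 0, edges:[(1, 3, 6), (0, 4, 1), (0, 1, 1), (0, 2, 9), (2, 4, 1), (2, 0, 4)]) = incident: (0,4), (0,1), (0,2), (2,0)
= 4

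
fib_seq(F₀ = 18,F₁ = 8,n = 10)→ F_2 = F_1 + F_0 = 26
F_3 = F_2 + F_1 = 34
F_4 = F_3 + F_2 = 60
...
= [18, 8, 26, 34, 60, 94, 154, 248, 402, 650]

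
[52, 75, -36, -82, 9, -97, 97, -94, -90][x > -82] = keep x where x > -82: 52✓, 75✓, -36✓, -82✗, 9✓, -97✗, 97✓, -94✗, -90✗
= [52, 75, -36, 9, 97]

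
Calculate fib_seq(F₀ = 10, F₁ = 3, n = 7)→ [10, 3, 13, 16, 29, 45, 74]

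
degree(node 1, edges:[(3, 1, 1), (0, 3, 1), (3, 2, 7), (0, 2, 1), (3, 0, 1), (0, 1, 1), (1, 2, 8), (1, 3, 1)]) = incident: (3,1), (0,1), (1,2), (1,3)
= 4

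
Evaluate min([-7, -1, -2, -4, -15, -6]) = -15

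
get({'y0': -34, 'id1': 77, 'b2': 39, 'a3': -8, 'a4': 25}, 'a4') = 25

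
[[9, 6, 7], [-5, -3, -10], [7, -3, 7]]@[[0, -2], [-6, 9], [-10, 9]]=C[0][0] = (9)*(0) + (6)*(-6) + (7)*(-10) = -106
C[0][1] = (9)*(-2) + (6)*(9) + (7)*(9) = 99
C[1][0] = (-5)*(0) + (-3)*(-6) + (-10)*(-10) = 118
C[1][1] = (-5)*(-2) + (-3)*(9) + (-10)*(9) = -107
C[2][0] = (7)*(0) + (-3)*(-6) + (7)*(-10) = -52
C[2][1] = (7)*(-2) + (-3)*(9) + (7)*(9) = 22
= [[-106, 99], [118, -107], [-52, 22]]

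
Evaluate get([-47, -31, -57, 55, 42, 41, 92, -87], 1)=-31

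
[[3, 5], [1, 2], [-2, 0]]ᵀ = [[3, 1, -2], [5, 2, 0]]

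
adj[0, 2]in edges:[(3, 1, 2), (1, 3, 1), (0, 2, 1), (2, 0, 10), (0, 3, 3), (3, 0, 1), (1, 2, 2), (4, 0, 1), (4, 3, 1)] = 1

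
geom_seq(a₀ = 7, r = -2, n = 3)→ [7, -14, 28]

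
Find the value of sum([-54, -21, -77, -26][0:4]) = -178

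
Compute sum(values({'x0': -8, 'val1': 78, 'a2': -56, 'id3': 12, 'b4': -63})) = -37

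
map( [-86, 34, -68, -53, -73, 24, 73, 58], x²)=[7396, 1156, 4624, 2809, 5329, 576, 5329, 3364]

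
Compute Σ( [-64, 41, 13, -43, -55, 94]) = (-64) + 41 + 13 + (-43) + (-55) + 94
= -14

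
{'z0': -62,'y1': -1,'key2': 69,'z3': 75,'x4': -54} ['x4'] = -54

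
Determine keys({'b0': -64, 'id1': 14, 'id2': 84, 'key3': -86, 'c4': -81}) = ['b0', 'id1', 'id2', 'key3', 'c4']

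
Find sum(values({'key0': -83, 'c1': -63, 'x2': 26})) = (-83) + (-63) + 26
= -120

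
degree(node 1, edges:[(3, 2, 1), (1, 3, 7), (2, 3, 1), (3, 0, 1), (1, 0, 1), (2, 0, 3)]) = 2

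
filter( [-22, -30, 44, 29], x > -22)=[44, 29]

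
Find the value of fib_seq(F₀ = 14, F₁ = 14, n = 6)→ [14, 14, 28, 42, 70, 112]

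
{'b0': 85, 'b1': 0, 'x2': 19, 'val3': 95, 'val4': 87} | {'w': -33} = {'b0': 85, 'b1': 0, 'x2': 19, 'val3': 95, 'val4': 87, 'w': -33}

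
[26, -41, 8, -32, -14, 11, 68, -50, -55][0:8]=[26, -41, 8, -32, -14, 11, 68, -50]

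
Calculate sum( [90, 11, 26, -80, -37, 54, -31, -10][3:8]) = -104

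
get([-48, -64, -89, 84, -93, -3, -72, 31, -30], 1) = -64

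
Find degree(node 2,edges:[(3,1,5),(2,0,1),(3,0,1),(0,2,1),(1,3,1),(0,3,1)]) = 2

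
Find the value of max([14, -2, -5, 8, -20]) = 14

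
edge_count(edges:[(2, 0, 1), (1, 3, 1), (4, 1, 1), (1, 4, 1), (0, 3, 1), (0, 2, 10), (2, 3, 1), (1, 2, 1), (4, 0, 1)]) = 9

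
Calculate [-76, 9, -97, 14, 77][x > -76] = [9, 14, 77]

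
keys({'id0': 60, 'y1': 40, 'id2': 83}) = ['id0', 'y1', 'id2']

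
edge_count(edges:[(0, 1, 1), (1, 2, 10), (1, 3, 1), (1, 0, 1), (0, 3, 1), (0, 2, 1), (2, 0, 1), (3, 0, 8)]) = 8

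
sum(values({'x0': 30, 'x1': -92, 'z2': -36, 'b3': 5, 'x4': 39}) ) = -54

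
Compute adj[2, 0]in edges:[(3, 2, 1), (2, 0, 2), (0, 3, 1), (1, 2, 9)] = 2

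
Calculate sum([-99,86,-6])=(-99) + 86 + (-6)
= -19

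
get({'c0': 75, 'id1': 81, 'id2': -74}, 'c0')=75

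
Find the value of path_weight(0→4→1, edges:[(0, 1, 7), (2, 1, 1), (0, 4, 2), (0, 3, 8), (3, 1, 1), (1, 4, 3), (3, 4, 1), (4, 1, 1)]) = w(0→4)=2 + w(4→1)=1
= 3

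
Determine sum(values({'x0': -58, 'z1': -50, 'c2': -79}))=-187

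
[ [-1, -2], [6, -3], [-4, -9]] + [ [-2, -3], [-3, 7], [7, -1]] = [[-3, -5], [3, 4], [3, -10]]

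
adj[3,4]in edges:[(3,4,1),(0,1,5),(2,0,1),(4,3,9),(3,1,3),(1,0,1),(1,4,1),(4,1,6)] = 1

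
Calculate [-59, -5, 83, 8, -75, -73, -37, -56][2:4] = [83, 8]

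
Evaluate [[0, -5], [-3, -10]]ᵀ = [[0, -3], [-5, -10]]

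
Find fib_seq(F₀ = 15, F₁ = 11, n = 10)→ F_2 = F_1 + F_0 = 26
F_3 = F_2 + F_1 = 37
F_4 = F_3 + F_2 = 63
...
= [15, 11, 26, 37, 63, 100, 163, 263, 426, 689]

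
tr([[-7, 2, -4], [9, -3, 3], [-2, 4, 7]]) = -3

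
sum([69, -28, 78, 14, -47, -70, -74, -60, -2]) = 69 + (-28) + 78 + 14 + (-47) + (-70) + (-74) + (-60) + (-2)
= -120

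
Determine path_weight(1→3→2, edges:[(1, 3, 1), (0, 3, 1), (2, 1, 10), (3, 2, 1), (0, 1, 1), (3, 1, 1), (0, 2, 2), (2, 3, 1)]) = 2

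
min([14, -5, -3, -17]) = -17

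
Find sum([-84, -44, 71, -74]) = (-84) + (-44) + 71 + (-74)
= -131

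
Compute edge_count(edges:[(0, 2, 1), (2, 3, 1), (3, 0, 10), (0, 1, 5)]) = 4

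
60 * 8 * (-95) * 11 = -501600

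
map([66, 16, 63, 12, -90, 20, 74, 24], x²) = (66)²=4356, (16)²=256, (63)²=3969, (12)²=144, (-90)²=8100, (20)²=400, (74)²=5476, (24)²=576
= [4356, 256, 3969, 144, 8100, 400, 5476, 576]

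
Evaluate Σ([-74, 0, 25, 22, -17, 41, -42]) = (-74) + 0 + 25 + 22 + (-17) + 41 + (-42)
= -45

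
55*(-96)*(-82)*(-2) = -865920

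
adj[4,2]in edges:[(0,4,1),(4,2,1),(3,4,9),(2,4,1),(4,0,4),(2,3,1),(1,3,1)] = 1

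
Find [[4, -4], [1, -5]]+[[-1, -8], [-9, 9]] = [[3, -12], [-8, 4]]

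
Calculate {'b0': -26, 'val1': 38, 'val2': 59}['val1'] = 38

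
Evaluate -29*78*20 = -45240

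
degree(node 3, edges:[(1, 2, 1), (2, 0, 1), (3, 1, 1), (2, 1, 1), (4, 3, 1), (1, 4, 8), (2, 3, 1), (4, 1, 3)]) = incident: (3,1), (4,3), (2,3)
= 3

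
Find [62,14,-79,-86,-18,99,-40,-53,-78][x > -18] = [62, 14, 99]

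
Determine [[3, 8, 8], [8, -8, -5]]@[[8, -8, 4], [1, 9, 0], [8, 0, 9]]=C[0][0] = (3)*(8) + (8)*(1) + (8)*(8) = 96
C[0][1] = (3)*(-8) + (8)*(9) + (8)*(0) = 48
C[0][2] = (3)*(4) + (8)*(0) + (8)*(9) = 84
C[1][0] = (8)*(8) + (-8)*(1) + (-5)*(8) = 16
C[1][1] = (8)*(-8) + (-8)*(9) + (-5)*(0) = -136
C[1][2] = (8)*(4) + (-8)*(0) + (-5)*(9) = -13
= [[96, 48, 84], [16, -136, -13]]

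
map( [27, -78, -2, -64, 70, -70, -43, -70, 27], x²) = [729, 6084, 4, 4096, 4900, 4900, 1849, 4900, 729]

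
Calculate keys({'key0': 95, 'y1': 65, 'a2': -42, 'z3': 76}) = ['key0', 'y1', 'a2', 'z3']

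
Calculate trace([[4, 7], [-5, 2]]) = diagonal: 4 + 2
= 6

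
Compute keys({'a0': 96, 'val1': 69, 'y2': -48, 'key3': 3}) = ['a0', 'val1', 'y2', 'key3']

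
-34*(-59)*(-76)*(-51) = 7775256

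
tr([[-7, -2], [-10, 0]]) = diagonal: (-7) + 0
= -7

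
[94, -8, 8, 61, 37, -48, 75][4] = 37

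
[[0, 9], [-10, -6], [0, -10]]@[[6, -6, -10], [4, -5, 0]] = C[0][0] = (0)*(6) + (9)*(4) = 36
C[0][1] = (0)*(-6) + (9)*(-5) = -45
C[0][2] = (0)*(-10) + (9)*(0) = 0
C[1][0] = (-10)*(6) + (-6)*(4) = -84
C[1][1] = (-10)*(-6) + (-6)*(-5) = 90
C[1][2] = (-10)*(-10) + (-6)*(0) = 100
... (3 more cells)
= [[36, -45, 0], [-84, 90, 100], [-40, 50, 0]]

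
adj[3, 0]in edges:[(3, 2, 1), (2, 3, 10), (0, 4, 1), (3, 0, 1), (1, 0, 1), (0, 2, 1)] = 1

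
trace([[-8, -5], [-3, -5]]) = -13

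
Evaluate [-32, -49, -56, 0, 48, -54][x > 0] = keep x where x > 0: -32✗, -49✗, -56✗, 0✗, 48✓, -54✗
= [48]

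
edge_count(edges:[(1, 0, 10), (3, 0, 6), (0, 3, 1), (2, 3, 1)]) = 4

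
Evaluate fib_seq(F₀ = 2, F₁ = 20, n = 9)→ F_2 = F_1 + F_0 = 22
F_3 = F_2 + F_1 = 42
F_4 = F_3 + F_2 = 64
...
= [2, 20, 22, 42, 64, 106, 170, 276, 446]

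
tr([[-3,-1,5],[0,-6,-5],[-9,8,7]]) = -2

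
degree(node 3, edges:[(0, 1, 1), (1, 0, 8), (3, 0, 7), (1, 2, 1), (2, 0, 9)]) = incident: (3,0)
= 1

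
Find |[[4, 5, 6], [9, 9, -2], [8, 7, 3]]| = (1)*(4)*det([[9, -2], [7, 3]]) + (-1)*(5)*det([[9, -2], [8, 3]]) + (1)*(6)*det([[9, 9], [8, 7]])
= 164 + -215 + -54
= -105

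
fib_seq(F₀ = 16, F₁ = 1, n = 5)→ [16, 1, 17, 18, 35]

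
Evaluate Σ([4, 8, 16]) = 4 + 8 + 16
= 28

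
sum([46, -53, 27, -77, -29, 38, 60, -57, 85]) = 40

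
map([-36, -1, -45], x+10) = -36+10=-26, -1+10=9, -45+10=-35
= [-26, 9, -35]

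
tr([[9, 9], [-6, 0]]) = 9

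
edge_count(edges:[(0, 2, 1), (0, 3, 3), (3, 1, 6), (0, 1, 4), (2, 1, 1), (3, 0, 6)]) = 6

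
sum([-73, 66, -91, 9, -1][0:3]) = slice → [-73, 66, -91]
(-73) + 66 + (-91)
= -98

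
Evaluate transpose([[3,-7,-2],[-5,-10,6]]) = [[3, -5], [-7, -10], [-2, 6]]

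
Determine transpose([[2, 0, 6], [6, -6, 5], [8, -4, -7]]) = [[2, 6, 8], [0, -6, -4], [6, 5, -7]]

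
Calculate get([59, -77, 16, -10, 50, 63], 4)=50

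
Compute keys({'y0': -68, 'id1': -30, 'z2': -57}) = ['y0', 'id1', 'z2']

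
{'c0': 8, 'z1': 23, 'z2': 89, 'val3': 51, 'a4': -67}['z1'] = 23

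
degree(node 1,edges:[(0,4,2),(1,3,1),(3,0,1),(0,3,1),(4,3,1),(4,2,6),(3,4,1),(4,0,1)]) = 1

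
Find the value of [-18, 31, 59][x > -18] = [31, 59]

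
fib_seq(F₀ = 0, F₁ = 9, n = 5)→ F_2 = F_1 + F_0 = 9
F_3 = F_2 + F_1 = 18
F_4 = F_3 + F_2 = 27
= [0, 9, 9, 18, 27]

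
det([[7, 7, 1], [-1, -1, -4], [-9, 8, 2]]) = 459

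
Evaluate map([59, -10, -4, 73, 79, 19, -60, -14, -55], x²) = [3481, 100, 16, 5329, 6241, 361, 3600, 196, 3025]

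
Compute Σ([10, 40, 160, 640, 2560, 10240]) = 13650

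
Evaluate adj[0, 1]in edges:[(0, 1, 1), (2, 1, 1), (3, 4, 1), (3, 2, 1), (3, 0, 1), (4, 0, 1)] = 1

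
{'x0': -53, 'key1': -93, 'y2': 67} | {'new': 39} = {'x0': -53, 'key1': -93, 'y2': 67, 'new': 39}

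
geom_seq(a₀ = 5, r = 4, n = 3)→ a_0 = 5*4^0 = 5
a_1 = 5*4^1 = 20
a_2 = 5*4^2 = 80
= [5, 20, 80]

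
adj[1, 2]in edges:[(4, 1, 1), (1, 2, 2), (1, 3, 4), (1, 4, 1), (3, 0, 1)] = 2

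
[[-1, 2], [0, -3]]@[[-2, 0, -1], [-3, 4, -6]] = [[-4, 8, -11], [9, -12, 18]]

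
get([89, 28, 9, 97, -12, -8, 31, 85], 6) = 31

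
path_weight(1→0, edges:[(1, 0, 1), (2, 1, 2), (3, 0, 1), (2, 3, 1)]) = 1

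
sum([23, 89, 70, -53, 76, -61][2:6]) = 32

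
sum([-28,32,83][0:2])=4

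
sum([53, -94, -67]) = 53 + (-94) + (-67)
= -108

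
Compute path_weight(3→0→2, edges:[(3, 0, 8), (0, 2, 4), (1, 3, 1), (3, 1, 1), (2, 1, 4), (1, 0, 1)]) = 12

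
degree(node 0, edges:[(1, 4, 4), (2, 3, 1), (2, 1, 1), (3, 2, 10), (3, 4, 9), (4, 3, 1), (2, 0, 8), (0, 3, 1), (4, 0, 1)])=incident: (2,0), (0,3), (4,0)
= 3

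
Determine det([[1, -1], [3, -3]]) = 0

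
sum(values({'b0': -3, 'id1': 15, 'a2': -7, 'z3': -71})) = -66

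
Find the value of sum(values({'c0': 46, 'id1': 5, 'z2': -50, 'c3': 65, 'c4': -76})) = -10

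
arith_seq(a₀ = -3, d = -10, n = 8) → a_0 = -3 + 0*-10 = -3
a_1 = -3 + 1*-10 = -13
a_2 = -3 + 2*-10 = -23
...
= [-3, -13, -23, -33, -43, -53, -63, -73]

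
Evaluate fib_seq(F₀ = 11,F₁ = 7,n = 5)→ F_2 = F_1 + F_0 = 18
F_3 = F_2 + F_1 = 25
F_4 = F_3 + F_2 = 43
= [11, 7, 18, 25, 43]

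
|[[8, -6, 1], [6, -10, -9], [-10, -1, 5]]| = -938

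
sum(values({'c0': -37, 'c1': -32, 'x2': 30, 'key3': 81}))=42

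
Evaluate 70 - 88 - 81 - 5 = -104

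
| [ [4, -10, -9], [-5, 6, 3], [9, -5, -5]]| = (1)*(4)*det([[6, 3], [-5, -5]]) + (-1)*(-10)*det([[-5, 3], [9, -5]]) + (1)*(-9)*det([[-5, 6], [9, -5]])
= -60 + -20 + 261
= 181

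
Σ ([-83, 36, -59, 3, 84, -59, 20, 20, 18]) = -20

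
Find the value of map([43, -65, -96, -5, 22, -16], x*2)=43*2=86, -65*2=-130, -96*2=-192, -5*2=-10, 22*2=44, -16*2=-32
= [86, -130, -192, -10, 44, -32]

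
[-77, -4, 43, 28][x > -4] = keep x where x > -4: -77✗, -4✗, 43✓, 28✓
= [43, 28]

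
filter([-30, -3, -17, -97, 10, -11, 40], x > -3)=[10, 40]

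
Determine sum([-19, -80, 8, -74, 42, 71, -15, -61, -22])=-150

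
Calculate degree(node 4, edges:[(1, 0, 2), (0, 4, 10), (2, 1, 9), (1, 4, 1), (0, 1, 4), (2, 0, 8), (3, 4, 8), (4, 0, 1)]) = 4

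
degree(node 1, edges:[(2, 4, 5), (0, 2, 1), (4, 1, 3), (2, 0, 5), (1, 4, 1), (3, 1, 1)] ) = incident: (4,1), (1,4), (3,1)
= 3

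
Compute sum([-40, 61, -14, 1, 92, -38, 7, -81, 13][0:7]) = slice → [-40, 61, -14, 1, 92, -38, 7]
(-40) + 61 + (-14) + 1 + 92 + (-38) + 7
= 69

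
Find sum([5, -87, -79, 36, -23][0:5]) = -148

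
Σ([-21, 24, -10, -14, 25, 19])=(-21) + 24 + (-10) + (-14) + 25 + 19
= 23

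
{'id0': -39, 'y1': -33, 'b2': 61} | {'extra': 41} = {'id0': -39, 'y1': -33, 'b2': 61, 'extra': 41}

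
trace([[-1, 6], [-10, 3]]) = 2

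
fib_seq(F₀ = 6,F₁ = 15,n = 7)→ [6, 15, 21, 36, 57, 93, 150]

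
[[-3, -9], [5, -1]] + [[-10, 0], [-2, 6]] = [[-13, -9], [3, 5]]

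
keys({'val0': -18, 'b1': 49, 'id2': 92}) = ['val0', 'b1', 'id2']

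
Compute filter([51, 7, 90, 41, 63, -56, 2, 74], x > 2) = [51, 7, 90, 41, 63, 74]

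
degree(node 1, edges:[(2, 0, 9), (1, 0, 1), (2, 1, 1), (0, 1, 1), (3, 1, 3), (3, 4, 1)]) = incident: (1,0), (2,1), (0,1), (3,1)
= 4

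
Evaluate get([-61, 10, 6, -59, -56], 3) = -59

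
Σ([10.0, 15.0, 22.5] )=47.5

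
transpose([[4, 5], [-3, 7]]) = [[4, -3], [5, 7]]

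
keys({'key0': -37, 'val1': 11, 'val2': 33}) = ['key0', 'val1', 'val2']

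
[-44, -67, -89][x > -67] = keep x where x > -67: -44✓, -67✗, -89✗
= [-44]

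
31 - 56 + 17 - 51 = -59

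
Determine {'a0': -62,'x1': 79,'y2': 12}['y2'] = 12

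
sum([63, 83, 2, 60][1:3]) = slice → [83, 2]
83 + 2
= 85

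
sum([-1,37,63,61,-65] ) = (-1) + 37 + 63 + 61 + (-65)
= 95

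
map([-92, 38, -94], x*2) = [-184, 76, -188]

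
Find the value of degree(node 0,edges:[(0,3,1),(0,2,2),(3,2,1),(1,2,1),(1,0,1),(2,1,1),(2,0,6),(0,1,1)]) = 5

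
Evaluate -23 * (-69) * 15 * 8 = 190440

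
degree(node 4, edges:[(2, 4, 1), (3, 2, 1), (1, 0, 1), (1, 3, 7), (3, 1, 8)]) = 1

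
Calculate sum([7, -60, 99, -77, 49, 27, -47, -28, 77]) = 7 + (-60) + 99 + (-77) + 49 + 27 + (-47) + (-28) + 77
= 47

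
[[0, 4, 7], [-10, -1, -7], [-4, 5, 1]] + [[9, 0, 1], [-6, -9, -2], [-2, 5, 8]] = [[9, 4, 8], [-16, -10, -9], [-6, 10, 9]]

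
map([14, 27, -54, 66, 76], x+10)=[24, 37, -44, 76, 86]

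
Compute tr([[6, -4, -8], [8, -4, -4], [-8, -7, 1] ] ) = 3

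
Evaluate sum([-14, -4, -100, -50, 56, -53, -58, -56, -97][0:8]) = -279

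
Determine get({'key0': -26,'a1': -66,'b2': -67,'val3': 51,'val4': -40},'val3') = 51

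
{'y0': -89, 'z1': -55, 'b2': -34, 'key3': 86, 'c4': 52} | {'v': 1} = {'y0': -89, 'z1': -55, 'b2': -34, 'key3': 86, 'c4': 52, 'v': 1}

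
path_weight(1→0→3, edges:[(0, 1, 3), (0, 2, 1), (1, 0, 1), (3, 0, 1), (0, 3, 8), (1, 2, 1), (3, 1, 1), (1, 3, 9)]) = 9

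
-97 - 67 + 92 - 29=-101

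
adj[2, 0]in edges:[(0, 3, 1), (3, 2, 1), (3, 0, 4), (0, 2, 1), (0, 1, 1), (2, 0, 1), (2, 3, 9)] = 1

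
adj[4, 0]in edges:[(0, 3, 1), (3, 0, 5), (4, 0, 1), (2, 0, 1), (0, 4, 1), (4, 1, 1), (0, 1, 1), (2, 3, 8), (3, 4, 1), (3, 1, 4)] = 1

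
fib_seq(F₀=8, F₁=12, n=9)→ F_2 = F_1 + F_0 = 20
F_3 = F_2 + F_1 = 32
F_4 = F_3 + F_2 = 52
...
= [8, 12, 20, 32, 52, 84, 136, 220, 356]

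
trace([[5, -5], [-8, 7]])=12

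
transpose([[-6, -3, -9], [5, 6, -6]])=[[-6, 5], [-3, 6], [-9, -6]]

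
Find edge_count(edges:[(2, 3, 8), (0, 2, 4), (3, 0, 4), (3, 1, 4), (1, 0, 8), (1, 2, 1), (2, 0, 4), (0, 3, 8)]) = 8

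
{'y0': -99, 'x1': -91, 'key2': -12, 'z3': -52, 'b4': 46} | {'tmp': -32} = {'y0': -99, 'x1': -91, 'key2': -12, 'z3': -52, 'b4': 46, 'tmp': -32}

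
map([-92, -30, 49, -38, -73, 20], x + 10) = [-82, -20, 59, -28, -63, 30]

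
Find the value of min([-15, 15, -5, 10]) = -15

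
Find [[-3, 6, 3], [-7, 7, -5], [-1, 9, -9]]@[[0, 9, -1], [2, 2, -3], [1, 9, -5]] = C[0][0] = (-3)*(0) + (6)*(2) + (3)*(1) = 15
C[0][1] = (-3)*(9) + (6)*(2) + (3)*(9) = 12
C[0][2] = (-3)*(-1) + (6)*(-3) + (3)*(-5) = -30
C[1][0] = (-7)*(0) + (7)*(2) + (-5)*(1) = 9
C[1][1] = (-7)*(9) + (7)*(2) + (-5)*(9) = -94
C[1][2] = (-7)*(-1) + (7)*(-3) + (-5)*(-5) = 11
... (3 more cells)
= [[15, 12, -30], [9, -94, 11], [9, -72, 19]]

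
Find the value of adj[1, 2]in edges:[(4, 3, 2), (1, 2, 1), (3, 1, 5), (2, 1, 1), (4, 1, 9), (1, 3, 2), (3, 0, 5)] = 1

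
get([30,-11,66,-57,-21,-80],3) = -57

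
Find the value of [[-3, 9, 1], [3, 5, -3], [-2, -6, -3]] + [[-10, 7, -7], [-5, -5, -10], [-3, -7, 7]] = [[-13, 16, -6], [-2, 0, -13], [-5, -13, 4]]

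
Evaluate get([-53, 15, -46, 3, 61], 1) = 15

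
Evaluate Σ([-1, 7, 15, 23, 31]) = (-1) + 7 + 15 + 23 + 31
= 75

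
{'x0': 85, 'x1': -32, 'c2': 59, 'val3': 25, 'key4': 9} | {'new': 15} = {'x0': 85, 'x1': -32, 'c2': 59, 'val3': 25, 'key4': 9, 'new': 15}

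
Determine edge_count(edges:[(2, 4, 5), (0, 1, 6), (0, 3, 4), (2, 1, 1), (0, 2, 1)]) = 5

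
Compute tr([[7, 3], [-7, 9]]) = 16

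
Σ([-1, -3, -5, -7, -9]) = -25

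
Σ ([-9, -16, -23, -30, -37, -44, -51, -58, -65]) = -333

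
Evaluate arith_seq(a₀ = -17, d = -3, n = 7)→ a_0 = -17 + 0*-3 = -17
a_1 = -17 + 1*-3 = -20
a_2 = -17 + 2*-3 = -23
...
= [-17, -20, -23, -26, -29, -32, -35]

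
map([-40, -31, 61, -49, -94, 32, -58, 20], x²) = (-40)²=1600, (-31)²=961, (61)²=3721, (-49)²=2401, (-94)²=8836, (32)²=1024, (-58)²=3364, (20)²=400
= [1600, 961, 3721, 2401, 8836, 1024, 3364, 400]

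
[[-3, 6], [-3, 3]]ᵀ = [[-3, -3], [6, 3]]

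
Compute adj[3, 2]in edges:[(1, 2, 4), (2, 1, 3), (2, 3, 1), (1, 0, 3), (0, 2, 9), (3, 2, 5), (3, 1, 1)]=5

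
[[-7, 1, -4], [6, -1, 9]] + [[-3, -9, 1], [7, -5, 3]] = [[-10, -8, -3], [13, -6, 12]]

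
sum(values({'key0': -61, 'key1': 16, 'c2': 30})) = (-61) + 16 + 30
= -15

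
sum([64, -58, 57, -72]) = 64 + (-58) + 57 + (-72)
= -9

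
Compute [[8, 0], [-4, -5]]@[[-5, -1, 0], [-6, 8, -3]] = [[-40, -8, 0], [50, -36, 15]]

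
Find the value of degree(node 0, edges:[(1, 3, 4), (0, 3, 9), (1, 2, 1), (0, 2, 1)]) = incident: (0,3), (0,2)
= 2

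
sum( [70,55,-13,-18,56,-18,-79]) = 70 + 55 + (-13) + (-18) + 56 + (-18) + (-79)
= 53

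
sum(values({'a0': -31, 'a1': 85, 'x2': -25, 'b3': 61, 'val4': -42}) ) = (-31) + 85 + (-25) + 61 + (-42)
= 48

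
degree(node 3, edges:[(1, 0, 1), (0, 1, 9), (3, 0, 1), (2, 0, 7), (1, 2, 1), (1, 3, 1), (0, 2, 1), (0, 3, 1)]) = incident: (3,0), (1,3), (0,3)
= 3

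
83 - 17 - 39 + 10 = 37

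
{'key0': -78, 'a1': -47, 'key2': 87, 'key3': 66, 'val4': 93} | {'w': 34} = {'key0': -78, 'a1': -47, 'key2': 87, 'key3': 66, 'val4': 93, 'w': 34}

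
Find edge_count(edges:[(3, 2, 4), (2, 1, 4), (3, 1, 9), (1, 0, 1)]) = 4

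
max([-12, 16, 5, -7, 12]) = 16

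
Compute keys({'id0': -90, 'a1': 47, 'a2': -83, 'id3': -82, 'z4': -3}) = ['id0', 'a1', 'a2', 'id3', 'z4']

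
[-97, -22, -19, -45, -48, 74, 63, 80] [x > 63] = keep x where x > 63: -97✗, -22✗, -19✗, -45✗, -48✗, 74✓, 63✗, 80✓
= [74, 80]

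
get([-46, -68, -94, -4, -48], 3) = -4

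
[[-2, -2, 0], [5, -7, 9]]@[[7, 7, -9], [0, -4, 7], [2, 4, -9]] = [[-14, -6, 4], [53, 99, -175]]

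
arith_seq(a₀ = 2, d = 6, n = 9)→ [2, 8, 14, 20, 26, 32, 38, 44, 50]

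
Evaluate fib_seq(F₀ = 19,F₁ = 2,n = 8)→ [19, 2, 21, 23, 44, 67, 111, 178]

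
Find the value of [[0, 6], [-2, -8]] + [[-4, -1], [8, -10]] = [[-4, 5], [6, -18]]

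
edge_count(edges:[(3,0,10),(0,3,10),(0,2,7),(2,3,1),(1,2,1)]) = 5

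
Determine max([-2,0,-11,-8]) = 0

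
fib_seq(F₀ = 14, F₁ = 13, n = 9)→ [14, 13, 27, 40, 67, 107, 174, 281, 455]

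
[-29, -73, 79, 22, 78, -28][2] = 79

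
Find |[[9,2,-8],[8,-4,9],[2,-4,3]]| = 396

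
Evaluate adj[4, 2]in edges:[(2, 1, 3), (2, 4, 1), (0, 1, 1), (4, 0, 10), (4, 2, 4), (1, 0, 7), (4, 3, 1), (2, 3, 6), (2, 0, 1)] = 4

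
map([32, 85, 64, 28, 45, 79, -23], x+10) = [42, 95, 74, 38, 55, 89, -13]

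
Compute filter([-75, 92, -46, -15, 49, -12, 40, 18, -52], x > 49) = keep x where x > 49: -75✗, 92✓, -46✗, -15✗, 49✗, -12✗, 40✗, 18✗, -52✗
= [92]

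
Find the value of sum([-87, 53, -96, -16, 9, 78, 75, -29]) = (-87) + 53 + (-96) + (-16) + 9 + 78 + 75 + (-29)
= -13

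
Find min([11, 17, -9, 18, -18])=-18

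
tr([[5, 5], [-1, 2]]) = 7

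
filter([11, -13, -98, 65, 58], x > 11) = [65, 58]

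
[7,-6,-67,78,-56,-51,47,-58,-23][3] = 78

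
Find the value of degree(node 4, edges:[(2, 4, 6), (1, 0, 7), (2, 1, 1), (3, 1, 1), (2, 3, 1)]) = incident: (2,4)
= 1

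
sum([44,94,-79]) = 59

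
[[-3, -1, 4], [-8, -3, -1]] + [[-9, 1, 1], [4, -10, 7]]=[[-12, 0, 5], [-4, -13, 6]]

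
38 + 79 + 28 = 145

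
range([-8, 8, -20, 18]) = 38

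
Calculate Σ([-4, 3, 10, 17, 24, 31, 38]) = 119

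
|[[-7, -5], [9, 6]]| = 3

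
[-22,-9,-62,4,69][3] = 4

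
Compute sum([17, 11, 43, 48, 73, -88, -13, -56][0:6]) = slice → [17, 11, 43, 48, 73, -88]
17 + 11 + 43 + 48 + 73 + (-88)
= 104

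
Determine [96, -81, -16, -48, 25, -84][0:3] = [96, -81, -16]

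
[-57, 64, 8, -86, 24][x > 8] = [64, 24]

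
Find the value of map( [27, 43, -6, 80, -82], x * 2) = [54, 86, -12, 160, -164]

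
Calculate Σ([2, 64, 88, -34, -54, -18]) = 48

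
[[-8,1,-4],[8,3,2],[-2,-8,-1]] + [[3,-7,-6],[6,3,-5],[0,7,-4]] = [[-5, -6, -10], [14, 6, -3], [-2, -1, -5]]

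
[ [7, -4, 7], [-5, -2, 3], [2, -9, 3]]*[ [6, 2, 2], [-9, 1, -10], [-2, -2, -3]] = C[0][0] = (7)*(6) + (-4)*(-9) + (7)*(-2) = 64
C[0][1] = (7)*(2) + (-4)*(1) + (7)*(-2) = -4
C[0][2] = (7)*(2) + (-4)*(-10) + (7)*(-3) = 33
C[1][0] = (-5)*(6) + (-2)*(-9) + (3)*(-2) = -18
C[1][1] = (-5)*(2) + (-2)*(1) + (3)*(-2) = -18
C[1][2] = (-5)*(2) + (-2)*(-10) + (3)*(-3) = 1
... (3 more cells)
= [[64, -4, 33], [-18, -18, 1], [87, -11, 85]]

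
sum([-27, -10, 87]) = (-27) + (-10) + 87
= 50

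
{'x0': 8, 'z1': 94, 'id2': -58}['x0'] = 8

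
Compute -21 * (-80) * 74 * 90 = 11188800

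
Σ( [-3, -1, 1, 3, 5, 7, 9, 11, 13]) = (-3) + (-1) + 1 + 3 + 5 + 7 + 9 + 11 + 13
= 45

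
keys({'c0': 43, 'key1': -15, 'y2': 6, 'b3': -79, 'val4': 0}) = ['c0', 'key1', 'y2', 'b3', 'val4']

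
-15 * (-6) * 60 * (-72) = -388800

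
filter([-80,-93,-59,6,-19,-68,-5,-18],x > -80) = keep x where x > -80: -80✗, -93✗, -59✓, 6✓, -19✓, -68✓, -5✓, -18✓
= [-59, 6, -19, -68, -5, -18]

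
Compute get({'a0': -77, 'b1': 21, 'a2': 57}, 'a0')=-77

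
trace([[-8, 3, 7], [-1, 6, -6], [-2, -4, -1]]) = diagonal: (-8) + 6 + (-1)
= -3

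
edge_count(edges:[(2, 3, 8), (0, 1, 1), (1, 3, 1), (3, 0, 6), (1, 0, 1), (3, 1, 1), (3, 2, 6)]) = 7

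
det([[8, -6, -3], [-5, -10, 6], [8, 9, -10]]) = (1)*(8)*det([[-10, 6], [9, -10]]) + (-1)*(-6)*det([[-5, 6], [8, -10]]) + (1)*(-3)*det([[-5, -10], [8, 9]])
= 368 + 12 + -105
= 275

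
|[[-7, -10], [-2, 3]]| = (-7)*(3) - (-10)*(-2)
= -41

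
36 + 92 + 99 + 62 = 289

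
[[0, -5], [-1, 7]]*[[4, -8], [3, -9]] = C[0][0] = (0)*(4) + (-5)*(3) = -15
C[0][1] = (0)*(-8) + (-5)*(-9) = 45
C[1][0] = (-1)*(4) + (7)*(3) = 17
C[1][1] = (-1)*(-8) + (7)*(-9) = -55
= [[-15, 45], [17, -55]]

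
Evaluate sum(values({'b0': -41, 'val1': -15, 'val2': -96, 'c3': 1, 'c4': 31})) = -120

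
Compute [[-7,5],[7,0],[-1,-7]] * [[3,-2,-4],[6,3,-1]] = C[0][0] = (-7)*(3) + (5)*(6) = 9
C[0][1] = (-7)*(-2) + (5)*(3) = 29
C[0][2] = (-7)*(-4) + (5)*(-1) = 23
C[1][0] = (7)*(3) + (0)*(6) = 21
C[1][1] = (7)*(-2) + (0)*(3) = -14
C[1][2] = (7)*(-4) + (0)*(-1) = -28
... (3 more cells)
= [[9, 29, 23], [21, -14, -28], [-45, -19, 11]]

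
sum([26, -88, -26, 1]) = -87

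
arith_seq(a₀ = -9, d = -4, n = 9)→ a_0 = -9 + 0*-4 = -9
a_1 = -9 + 1*-4 = -13
a_2 = -9 + 2*-4 = -17
...
= [-9, -13, -17, -21, -25, -29, -33, -37, -41]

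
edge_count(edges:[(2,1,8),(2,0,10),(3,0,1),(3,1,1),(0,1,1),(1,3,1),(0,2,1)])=7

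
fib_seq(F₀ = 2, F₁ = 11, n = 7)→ F_2 = F_1 + F_0 = 13
F_3 = F_2 + F_1 = 24
F_4 = F_3 + F_2 = 37
...
= [2, 11, 13, 24, 37, 61, 98]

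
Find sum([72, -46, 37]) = 72 + (-46) + 37
= 63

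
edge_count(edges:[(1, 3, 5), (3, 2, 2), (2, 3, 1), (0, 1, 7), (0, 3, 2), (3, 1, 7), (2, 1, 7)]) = 7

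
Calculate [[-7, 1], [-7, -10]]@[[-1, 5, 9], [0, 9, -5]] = [[7, -26, -68], [7, -125, -13]]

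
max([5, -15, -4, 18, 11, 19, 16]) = 19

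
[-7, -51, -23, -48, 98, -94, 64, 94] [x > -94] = [-7, -51, -23, -48, 98, 64, 94]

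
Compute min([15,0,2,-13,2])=-13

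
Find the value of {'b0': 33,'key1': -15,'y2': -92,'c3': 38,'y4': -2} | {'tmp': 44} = {'b0': 33, 'key1': -15, 'y2': -92, 'c3': 38, 'y4': -2, 'tmp': 44}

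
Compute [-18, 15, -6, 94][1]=15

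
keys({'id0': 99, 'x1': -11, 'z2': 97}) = ['id0', 'x1', 'z2']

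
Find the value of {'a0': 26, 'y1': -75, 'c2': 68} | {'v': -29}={'a0': 26, 'y1': -75, 'c2': 68, 'v': -29}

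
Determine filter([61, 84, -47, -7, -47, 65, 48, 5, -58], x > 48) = keep x where x > 48: 61✓, 84✓, -47✗, -7✗, -47✗, 65✓, 48✗, 5✗, -58✗
= [61, 84, 65]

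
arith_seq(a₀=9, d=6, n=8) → [9, 15, 21, 27, 33, 39, 45, 51]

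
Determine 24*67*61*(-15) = -1471320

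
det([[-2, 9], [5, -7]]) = (-2)*(-7) - (9)*(5)
= -31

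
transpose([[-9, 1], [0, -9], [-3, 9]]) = [[-9, 0, -3], [1, -9, 9]]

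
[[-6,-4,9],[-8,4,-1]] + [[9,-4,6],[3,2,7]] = [[3, -8, 15], [-5, 6, 6]]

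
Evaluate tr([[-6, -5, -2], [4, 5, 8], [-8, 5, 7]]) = diagonal: (-6) + 5 + 7
= 6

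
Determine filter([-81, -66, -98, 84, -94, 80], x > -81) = keep x where x > -81: -81✗, -66✓, -98✗, 84✓, -94✗, 80✓
= [-66, 84, 80]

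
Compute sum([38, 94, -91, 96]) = 137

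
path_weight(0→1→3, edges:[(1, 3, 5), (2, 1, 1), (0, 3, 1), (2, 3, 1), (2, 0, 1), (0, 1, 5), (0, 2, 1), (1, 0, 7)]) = w(0→1)=5 + w(1→3)=5
= 10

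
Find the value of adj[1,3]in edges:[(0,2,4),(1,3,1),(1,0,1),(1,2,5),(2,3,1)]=1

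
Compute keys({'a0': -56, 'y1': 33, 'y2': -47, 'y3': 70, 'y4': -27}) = ['a0', 'y1', 'y2', 'y3', 'y4']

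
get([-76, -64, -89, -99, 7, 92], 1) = -64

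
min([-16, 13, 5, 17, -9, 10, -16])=-16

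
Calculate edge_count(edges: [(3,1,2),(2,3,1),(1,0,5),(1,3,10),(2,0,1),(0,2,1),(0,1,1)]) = 7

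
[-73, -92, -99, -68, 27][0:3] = [-73, -92, -99]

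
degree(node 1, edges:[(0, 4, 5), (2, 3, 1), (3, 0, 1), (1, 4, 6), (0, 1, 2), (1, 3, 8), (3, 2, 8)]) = incident: (1,4), (0,1), (1,3)
= 3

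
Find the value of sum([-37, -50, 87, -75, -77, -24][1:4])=slice → [-50, 87, -75]
(-50) + 87 + (-75)
= -38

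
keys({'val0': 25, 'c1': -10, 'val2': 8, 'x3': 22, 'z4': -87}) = ['val0', 'c1', 'val2', 'x3', 'z4']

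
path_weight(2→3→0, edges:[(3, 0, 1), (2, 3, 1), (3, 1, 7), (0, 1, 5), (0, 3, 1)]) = w(2→3)=1 + w(3→0)=1
= 2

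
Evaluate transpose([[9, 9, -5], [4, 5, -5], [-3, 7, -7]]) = [[9, 4, -3], [9, 5, 7], [-5, -5, -7]]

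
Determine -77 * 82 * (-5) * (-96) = -3030720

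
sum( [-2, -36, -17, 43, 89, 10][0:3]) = slice → [-2, -36, -17]
(-2) + (-36) + (-17)
= -55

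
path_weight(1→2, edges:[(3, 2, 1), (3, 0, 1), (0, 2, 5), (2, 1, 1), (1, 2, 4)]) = w(1→2)=4
= 4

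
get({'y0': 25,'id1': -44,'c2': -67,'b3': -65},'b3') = -65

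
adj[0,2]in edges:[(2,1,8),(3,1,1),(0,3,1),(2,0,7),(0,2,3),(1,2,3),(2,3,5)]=3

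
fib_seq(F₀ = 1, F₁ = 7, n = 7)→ F_2 = F_1 + F_0 = 8
F_3 = F_2 + F_1 = 15
F_4 = F_3 + F_2 = 23
...
= [1, 7, 8, 15, 23, 38, 61]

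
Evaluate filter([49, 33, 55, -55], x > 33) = [49, 55]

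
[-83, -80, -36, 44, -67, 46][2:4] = [-36, 44]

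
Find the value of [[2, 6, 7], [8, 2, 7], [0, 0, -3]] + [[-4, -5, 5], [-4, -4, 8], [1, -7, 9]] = [[-2, 1, 12], [4, -2, 15], [1, -7, 6]]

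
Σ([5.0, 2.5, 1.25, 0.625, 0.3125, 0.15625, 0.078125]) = 9.921875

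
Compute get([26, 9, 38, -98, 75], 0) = 26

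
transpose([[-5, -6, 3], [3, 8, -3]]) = [[-5, 3], [-6, 8], [3, -3]]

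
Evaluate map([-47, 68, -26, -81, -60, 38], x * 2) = [-94, 136, -52, -162, -120, 76]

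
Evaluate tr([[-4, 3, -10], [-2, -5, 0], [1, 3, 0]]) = diagonal: (-4) + (-5) + 0
= -9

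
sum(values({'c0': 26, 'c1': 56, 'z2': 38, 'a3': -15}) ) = 105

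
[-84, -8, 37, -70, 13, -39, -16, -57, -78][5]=-39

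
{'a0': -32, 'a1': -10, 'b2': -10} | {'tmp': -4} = {'a0': -32, 'a1': -10, 'b2': -10, 'tmp': -4}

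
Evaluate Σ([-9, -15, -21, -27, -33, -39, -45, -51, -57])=-297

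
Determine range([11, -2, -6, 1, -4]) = 17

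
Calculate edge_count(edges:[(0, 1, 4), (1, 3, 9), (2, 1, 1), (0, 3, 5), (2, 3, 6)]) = 5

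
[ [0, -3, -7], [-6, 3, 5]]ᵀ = [[0, -6], [-3, 3], [-7, 5]]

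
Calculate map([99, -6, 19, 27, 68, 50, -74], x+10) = 99+10=109, -6+10=4, 19+10=29, 27+10=37, 68+10=78, 50+10=60, -74+10=-64
= [109, 4, 29, 37, 78, 60, -64]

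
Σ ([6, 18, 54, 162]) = 240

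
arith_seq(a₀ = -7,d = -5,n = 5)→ [-7, -12, -17, -22, -27]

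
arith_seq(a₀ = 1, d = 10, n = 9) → a_0 = 1 + 0*10 = 1
a_1 = 1 + 1*10 = 11
a_2 = 1 + 2*10 = 21
...
= [1, 11, 21, 31, 41, 51, 61, 71, 81]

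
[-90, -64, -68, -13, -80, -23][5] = -23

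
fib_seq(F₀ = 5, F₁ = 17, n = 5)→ F_2 = F_1 + F_0 = 22
F_3 = F_2 + F_1 = 39
F_4 = F_3 + F_2 = 61
= [5, 17, 22, 39, 61]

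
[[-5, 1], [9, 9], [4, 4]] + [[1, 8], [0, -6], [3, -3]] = [[-4, 9], [9, 3], [7, 1]]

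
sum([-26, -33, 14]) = (-26) + (-33) + 14
= -45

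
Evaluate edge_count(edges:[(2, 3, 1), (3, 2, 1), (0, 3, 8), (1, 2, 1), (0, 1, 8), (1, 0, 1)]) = 6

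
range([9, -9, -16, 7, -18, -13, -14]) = 27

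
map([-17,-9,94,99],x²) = [289, 81, 8836, 9801]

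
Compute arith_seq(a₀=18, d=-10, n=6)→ a_0 = 18 + 0*-10 = 18
a_1 = 18 + 1*-10 = 8
a_2 = 18 + 2*-10 = -2
...
= [18, 8, -2, -12, -22, -32]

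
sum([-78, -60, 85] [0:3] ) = slice → [-78, -60, 85]
(-78) + (-60) + 85
= -53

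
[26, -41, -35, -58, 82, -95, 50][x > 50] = keep x where x > 50: 26✗, -41✗, -35✗, -58✗, 82✓, -95✗, 50✗
= [82]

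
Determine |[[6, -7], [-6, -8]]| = (6)*(-8) - (-7)*(-6)
= -90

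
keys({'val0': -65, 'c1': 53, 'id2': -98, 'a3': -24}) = ['val0', 'c1', 'id2', 'a3']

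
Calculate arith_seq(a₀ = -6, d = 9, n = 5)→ [-6, 3, 12, 21, 30]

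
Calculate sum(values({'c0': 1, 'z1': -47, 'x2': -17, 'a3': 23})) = -40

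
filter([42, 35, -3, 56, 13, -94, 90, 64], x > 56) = keep x where x > 56: 42✗, 35✗, -3✗, 56✗, 13✗, -94✗, 90✓, 64✓
= [90, 64]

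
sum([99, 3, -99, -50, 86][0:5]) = 39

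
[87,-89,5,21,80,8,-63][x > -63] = [87, 5, 21, 80, 8]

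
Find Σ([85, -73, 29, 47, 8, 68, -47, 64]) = 181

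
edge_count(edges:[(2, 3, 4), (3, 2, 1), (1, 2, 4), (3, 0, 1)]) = 4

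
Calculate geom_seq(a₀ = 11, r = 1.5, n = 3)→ [11.0, 16.5, 24.75]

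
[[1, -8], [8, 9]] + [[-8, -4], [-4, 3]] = [[-7, -12], [4, 12]]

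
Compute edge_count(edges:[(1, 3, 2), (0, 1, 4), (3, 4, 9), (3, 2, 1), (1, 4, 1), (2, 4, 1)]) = 6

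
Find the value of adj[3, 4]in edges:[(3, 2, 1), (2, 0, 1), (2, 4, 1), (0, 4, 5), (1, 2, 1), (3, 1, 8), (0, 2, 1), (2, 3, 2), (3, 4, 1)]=1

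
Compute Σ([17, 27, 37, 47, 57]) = 17 + 27 + 37 + 47 + 57
= 185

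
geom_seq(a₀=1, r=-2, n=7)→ a_0 = 1*(-2)^0 = 1
a_1 = 1*(-2)^1 = -2
a_2 = 1*(-2)^2 = 4
...
= [1, -2, 4, -8, 16, -32, 64]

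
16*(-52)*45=-37440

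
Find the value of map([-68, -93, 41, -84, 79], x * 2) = [-136, -186, 82, -168, 158]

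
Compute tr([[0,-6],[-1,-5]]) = -5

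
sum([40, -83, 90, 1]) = 48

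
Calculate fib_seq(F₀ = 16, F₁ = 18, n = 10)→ F_2 = F_1 + F_0 = 34
F_3 = F_2 + F_1 = 52
F_4 = F_3 + F_2 = 86
...
= [16, 18, 34, 52, 86, 138, 224, 362, 586, 948]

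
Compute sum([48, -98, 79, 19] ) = 48 + (-98) + 79 + 19
= 48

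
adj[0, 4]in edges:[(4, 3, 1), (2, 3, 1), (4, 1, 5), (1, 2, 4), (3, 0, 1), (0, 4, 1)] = 1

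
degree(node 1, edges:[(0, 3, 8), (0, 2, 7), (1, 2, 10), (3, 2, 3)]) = incident: (1,2)
= 1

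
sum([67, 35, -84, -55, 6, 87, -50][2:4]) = -139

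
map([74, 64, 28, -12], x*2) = 74*2=148, 64*2=128, 28*2=56, -12*2=-24
= [148, 128, 56, -24]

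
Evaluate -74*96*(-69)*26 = 12744576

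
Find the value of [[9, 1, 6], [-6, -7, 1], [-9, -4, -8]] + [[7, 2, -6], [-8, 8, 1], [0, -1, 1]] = [[16, 3, 0], [-14, 1, 2], [-9, -5, -7]]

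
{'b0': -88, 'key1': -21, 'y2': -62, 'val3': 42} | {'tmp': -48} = {'b0': -88, 'key1': -21, 'y2': -62, 'val3': 42, 'tmp': -48}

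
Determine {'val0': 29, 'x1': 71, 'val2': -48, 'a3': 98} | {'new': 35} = {'val0': 29, 'x1': 71, 'val2': -48, 'a3': 98, 'new': 35}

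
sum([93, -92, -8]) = -7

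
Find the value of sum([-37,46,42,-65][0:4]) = slice → [-37, 46, 42, -65]
(-37) + 46 + 42 + (-65)
= -14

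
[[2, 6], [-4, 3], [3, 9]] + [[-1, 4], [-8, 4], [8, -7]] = [[1, 10], [-12, 7], [11, 2]]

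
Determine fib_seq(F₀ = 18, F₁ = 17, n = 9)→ [18, 17, 35, 52, 87, 139, 226, 365, 591]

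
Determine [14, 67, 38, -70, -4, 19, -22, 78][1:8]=[67, 38, -70, -4, 19, -22, 78]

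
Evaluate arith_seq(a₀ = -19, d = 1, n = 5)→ [-19, -18, -17, -16, -15]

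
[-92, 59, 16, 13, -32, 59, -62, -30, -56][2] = 16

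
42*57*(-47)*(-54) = 6075972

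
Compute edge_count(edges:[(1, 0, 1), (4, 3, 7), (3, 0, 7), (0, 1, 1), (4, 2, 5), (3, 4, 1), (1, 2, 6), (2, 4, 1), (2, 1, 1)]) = 9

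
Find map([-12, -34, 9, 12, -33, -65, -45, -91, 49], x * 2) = -12*2=-24, -34*2=-68, 9*2=18, 12*2=24, -33*2=-66, -65*2=-130, -45*2=-90, -91*2=-182, 49*2=98
= [-24, -68, 18, 24, -66, -130, -90, -182, 98]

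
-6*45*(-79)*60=1279800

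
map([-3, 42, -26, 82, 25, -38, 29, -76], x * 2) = -3*2=-6, 42*2=84, -26*2=-52, 82*2=164, 25*2=50, -38*2=-76, 29*2=58, -76*2=-152
= [-6, 84, -52, 164, 50, -76, 58, -152]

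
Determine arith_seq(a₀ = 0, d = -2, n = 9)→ [0, -2, -4, -6, -8, -10, -12, -14, -16]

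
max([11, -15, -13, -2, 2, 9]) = 11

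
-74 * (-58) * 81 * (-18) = -6257736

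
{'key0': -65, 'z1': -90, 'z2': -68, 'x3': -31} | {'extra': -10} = {'key0': -65, 'z1': -90, 'z2': -68, 'x3': -31, 'extra': -10}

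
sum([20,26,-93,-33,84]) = 20 + 26 + (-93) + (-33) + 84
= 4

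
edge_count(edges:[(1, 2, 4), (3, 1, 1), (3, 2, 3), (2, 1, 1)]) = 4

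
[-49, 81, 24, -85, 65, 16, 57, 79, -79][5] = 16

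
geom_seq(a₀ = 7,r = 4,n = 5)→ a_0 = 7*4^0 = 7
a_1 = 7*4^1 = 28
a_2 = 7*4^2 = 112
...
= [7, 28, 112, 448, 1792]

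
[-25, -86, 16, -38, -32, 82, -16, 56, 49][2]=16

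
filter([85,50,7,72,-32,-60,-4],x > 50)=keep x where x > 50: 85✓, 50✗, 7✗, 72✓, -32✗, -60✗, -4✗
= [85, 72]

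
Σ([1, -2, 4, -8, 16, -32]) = 1 + -2 + 4 + -8 + 16 + -32
= -21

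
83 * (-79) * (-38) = 249166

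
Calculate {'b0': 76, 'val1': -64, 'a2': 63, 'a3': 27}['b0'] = 76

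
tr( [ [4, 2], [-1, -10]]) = diagonal: 4 + (-10)
= -6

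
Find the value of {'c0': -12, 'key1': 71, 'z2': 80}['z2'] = 80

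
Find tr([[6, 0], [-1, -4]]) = diagonal: 6 + (-4)
= 2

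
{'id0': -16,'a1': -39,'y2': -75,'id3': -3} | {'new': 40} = {'id0': -16, 'a1': -39, 'y2': -75, 'id3': -3, 'new': 40}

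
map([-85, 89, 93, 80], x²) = [7225, 7921, 8649, 6400]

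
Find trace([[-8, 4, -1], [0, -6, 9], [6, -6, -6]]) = diagonal: (-8) + (-6) + (-6)
= -20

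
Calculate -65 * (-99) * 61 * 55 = 21589425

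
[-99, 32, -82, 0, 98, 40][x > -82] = keep x where x > -82: -99✗, 32✓, -82✗, 0✓, 98✓, 40✓
= [32, 0, 98, 40]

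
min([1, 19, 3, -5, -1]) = -5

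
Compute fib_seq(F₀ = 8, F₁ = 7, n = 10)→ F_2 = F_1 + F_0 = 15
F_3 = F_2 + F_1 = 22
F_4 = F_3 + F_2 = 37
...
= [8, 7, 15, 22, 37, 59, 96, 155, 251, 406]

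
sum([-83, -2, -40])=-125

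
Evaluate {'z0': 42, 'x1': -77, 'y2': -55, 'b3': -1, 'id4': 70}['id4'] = 70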